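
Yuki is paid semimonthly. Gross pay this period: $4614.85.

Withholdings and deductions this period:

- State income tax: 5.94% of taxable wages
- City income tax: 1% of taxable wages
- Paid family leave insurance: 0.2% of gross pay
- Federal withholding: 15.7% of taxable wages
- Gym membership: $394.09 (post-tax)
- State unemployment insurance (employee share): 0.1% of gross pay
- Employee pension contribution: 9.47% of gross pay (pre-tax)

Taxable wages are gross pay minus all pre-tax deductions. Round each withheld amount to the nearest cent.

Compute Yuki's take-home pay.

Employee pension contribution: $4614.85 × 0.0947 = $437.03
Taxable wages = $4614.85 − $437.03 = $4177.82
City income tax: $4177.82 × 0.01 = $41.78
Federal withholding: $4177.82 × 0.157 = $655.92
State income tax: $4177.82 × 0.0594 = $248.16
State unemployment insurance (employee share): $4614.85 × 0.001 = $4.61
Paid family leave insurance: $4614.85 × 0.002 = $9.23
Gym membership: $394.09
Total deductions = $437.03 + $41.78 + $655.92 + $248.16 + $4.61 + $9.23 + $394.09 = $1790.82
Net pay = $4614.85 − $1790.82 = $2824.03

$2824.03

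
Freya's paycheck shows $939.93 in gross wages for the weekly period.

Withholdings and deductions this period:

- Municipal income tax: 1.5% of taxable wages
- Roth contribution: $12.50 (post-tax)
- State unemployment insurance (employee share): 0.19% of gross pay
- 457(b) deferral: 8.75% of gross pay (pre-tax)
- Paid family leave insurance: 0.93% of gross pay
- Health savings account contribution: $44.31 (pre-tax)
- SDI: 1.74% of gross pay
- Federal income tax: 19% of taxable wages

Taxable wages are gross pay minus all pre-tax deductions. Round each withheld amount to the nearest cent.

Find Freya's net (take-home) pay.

457(b) deferral: $939.93 × 0.0875 = $82.24
Health savings account contribution: $44.31
Pre-tax total = $82.24 + $44.31 = $126.55
Taxable wages = $939.93 − $126.55 = $813.38
Federal income tax: $813.38 × 0.19 = $154.54
Municipal income tax: $813.38 × 0.015 = $12.20
SDI: $939.93 × 0.0174 = $16.35
State unemployment insurance (employee share): $939.93 × 0.0019 = $1.79
Paid family leave insurance: $939.93 × 0.0093 = $8.74
Roth contribution: $12.50
Total deductions = $82.24 + $44.31 + $154.54 + $12.20 + $16.35 + $1.79 + $8.74 + $12.50 = $332.67
Net pay = $939.93 − $332.67 = $607.26

$607.26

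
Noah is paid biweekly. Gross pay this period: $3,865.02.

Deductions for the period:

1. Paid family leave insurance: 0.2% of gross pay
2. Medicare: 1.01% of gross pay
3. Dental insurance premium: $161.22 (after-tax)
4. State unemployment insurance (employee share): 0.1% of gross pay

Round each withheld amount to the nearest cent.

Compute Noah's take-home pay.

$3,653.16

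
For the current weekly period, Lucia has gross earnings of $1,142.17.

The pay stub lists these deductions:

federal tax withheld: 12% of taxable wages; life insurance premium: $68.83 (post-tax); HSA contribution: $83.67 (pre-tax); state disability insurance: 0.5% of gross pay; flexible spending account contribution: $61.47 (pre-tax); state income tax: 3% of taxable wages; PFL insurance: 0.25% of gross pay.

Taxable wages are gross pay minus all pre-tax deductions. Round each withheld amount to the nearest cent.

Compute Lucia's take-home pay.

$770.08

HSA contribution: $83.67
Flexible spending account contribution: $61.47
Pre-tax total = $83.67 + $61.47 = $145.14
Taxable wages = $1,142.17 − $145.14 = $997.03
State income tax: $997.03 × 0.03 = $29.91
Federal tax withheld: $997.03 × 0.12 = $119.64
State disability insurance: $1,142.17 × 0.005 = $5.71
PFL insurance: $1,142.17 × 0.0025 = $2.86
Life insurance premium: $68.83
Total deductions = $83.67 + $61.47 + $29.91 + $119.64 + $5.71 + $2.86 + $68.83 = $372.09
Net pay = $1,142.17 − $372.09 = $770.08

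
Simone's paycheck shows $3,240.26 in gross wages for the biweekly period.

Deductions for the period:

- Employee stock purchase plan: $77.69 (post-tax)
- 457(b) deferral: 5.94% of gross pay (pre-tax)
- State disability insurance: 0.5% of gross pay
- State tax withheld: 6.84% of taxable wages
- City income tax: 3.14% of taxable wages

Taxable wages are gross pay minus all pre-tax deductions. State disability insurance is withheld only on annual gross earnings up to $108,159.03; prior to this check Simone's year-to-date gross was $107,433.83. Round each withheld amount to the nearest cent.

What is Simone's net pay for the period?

457(b) deferral: $3,240.26 × 0.0594 = $192.47
Taxable wages = $3,240.26 − $192.47 = $3,047.79
City income tax: $3,047.79 × 0.0314 = $95.70
State tax withheld: $3,047.79 × 0.0684 = $208.47
State disability insurance: only $108,159.03 − $107,433.83 = $725.20 of this check is subject → $725.20 × 0.005 = $3.63
Employee stock purchase plan: $77.69
Total deductions = $192.47 + $95.70 + $208.47 + $3.63 + $77.69 = $577.96
Net pay = $3,240.26 − $577.96 = $2,662.30

$2,662.30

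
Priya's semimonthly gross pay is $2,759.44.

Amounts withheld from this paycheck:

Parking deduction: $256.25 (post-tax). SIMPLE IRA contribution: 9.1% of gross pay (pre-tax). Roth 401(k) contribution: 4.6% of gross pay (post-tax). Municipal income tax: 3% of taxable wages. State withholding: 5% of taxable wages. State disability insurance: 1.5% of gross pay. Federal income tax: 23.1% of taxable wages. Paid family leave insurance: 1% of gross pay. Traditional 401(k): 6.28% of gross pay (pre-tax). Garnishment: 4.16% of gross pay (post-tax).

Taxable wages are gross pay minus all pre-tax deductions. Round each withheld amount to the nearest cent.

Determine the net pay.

$1,041.90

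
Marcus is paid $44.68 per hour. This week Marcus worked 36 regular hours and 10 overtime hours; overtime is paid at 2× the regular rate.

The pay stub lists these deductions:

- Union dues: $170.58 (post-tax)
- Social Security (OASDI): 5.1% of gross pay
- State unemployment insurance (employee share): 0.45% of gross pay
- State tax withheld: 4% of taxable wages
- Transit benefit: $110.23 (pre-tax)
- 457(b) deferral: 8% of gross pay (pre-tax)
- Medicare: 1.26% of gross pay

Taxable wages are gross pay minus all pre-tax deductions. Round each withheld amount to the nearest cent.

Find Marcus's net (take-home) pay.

$1763.03

Regular pay: 36 × $44.68 = $1608.48
Overtime pay: 10 × $44.68 × 2 = $893.60
Gross pay = $1608.48 + $893.60 = $2502.08
457(b) deferral: $2502.08 × 0.08 = $200.17
Transit benefit: $110.23
Pre-tax total = $200.17 + $110.23 = $310.40
Taxable wages = $2502.08 − $310.40 = $2191.68
State tax withheld: $2191.68 × 0.04 = $87.67
Medicare: $2502.08 × 0.0126 = $31.53
Social Security (OASDI): $2502.08 × 0.051 = $127.61
State unemployment insurance (employee share): $2502.08 × 0.0045 = $11.26
Union dues: $170.58
Total deductions = $200.17 + $110.23 + $87.67 + $31.53 + $127.61 + $11.26 + $170.58 = $739.05
Net pay = $2502.08 − $739.05 = $1763.03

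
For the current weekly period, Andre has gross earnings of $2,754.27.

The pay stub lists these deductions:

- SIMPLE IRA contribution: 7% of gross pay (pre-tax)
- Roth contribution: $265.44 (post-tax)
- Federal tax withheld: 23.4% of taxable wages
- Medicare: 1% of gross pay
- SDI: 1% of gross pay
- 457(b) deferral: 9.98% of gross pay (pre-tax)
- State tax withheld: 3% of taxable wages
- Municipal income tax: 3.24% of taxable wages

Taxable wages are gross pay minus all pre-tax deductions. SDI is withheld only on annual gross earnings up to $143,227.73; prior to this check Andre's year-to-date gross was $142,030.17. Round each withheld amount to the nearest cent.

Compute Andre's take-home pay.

$1,303.88

SIMPLE IRA contribution: $2,754.27 × 0.07 = $192.80
457(b) deferral: $2,754.27 × 0.0998 = $274.88
Pre-tax total = $192.80 + $274.88 = $467.68
Taxable wages = $2,754.27 − $467.68 = $2,286.59
Municipal income tax: $2,286.59 × 0.0324 = $74.09
Federal tax withheld: $2,286.59 × 0.234 = $535.06
State tax withheld: $2,286.59 × 0.03 = $68.60
SDI: only $143,227.73 − $142,030.17 = $1,197.56 of this check is subject → $1,197.56 × 0.01 = $11.98
Medicare: $2,754.27 × 0.01 = $27.54
Roth contribution: $265.44
Total deductions = $192.80 + $274.88 + $74.09 + $535.06 + $68.60 + $11.98 + $27.54 + $265.44 = $1,450.39
Net pay = $2,754.27 − $1,450.39 = $1,303.88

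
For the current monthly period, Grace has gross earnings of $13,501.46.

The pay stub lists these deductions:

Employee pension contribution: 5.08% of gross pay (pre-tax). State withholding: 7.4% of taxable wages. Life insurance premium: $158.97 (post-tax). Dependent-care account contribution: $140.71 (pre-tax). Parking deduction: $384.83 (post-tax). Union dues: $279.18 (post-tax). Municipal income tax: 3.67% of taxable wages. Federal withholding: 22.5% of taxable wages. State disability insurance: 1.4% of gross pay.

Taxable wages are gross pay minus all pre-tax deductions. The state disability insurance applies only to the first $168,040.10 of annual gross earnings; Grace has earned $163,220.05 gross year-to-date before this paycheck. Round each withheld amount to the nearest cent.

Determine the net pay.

Dependent-care account contribution: $140.71
Employee pension contribution: $13,501.46 × 0.0508 = $685.87
Pre-tax total = $140.71 + $685.87 = $826.58
Taxable wages = $13,501.46 − $826.58 = $12,674.88
Federal withholding: $12,674.88 × 0.225 = $2,851.85
State withholding: $12,674.88 × 0.074 = $937.94
Municipal income tax: $12,674.88 × 0.0367 = $465.17
State disability insurance: only $168,040.10 − $163,220.05 = $4,820.05 of this check is subject → $4,820.05 × 0.014 = $67.48
Union dues: $279.18
Life insurance premium: $158.97
Parking deduction: $384.83
Total deductions = $140.71 + $685.87 + $2,851.85 + $937.94 + $465.17 + $67.48 + $279.18 + $158.97 + $384.83 = $5,972.00
Net pay = $13,501.46 − $5,972.00 = $7,529.46

$7,529.46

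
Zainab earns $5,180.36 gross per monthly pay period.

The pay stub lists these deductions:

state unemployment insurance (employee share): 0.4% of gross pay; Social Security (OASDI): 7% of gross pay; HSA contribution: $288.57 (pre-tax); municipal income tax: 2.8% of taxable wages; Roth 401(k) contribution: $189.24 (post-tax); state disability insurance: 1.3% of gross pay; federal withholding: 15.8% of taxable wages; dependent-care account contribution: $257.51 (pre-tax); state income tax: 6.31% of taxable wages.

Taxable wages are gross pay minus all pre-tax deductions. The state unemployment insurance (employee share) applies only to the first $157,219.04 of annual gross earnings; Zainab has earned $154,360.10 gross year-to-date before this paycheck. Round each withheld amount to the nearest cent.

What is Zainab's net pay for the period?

$2,849.23

HSA contribution: $288.57
Dependent-care account contribution: $257.51
Pre-tax total = $288.57 + $257.51 = $546.08
Taxable wages = $5,180.36 − $546.08 = $4,634.28
Federal withholding: $4,634.28 × 0.158 = $732.22
State income tax: $4,634.28 × 0.0631 = $292.42
Municipal income tax: $4,634.28 × 0.028 = $129.76
State unemployment insurance (employee share): only $157,219.04 − $154,360.10 = $2,858.94 of this check is subject → $2,858.94 × 0.004 = $11.44
State disability insurance: $5,180.36 × 0.013 = $67.34
Social Security (OASDI): $5,180.36 × 0.07 = $362.63
Roth 401(k) contribution: $189.24
Total deductions = $288.57 + $257.51 + $732.22 + $292.42 + $129.76 + $11.44 + $67.34 + $362.63 + $189.24 = $2,331.13
Net pay = $5,180.36 − $2,331.13 = $2,849.23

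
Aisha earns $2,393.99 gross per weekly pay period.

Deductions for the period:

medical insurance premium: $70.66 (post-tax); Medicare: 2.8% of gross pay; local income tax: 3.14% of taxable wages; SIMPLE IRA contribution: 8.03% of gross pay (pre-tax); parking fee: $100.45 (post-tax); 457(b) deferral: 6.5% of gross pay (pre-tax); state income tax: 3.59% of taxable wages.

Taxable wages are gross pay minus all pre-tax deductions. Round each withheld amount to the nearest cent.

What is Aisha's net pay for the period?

$1,670.29

457(b) deferral: $2,393.99 × 0.065 = $155.61
SIMPLE IRA contribution: $2,393.99 × 0.0803 = $192.24
Pre-tax total = $155.61 + $192.24 = $347.85
Taxable wages = $2,393.99 − $347.85 = $2,046.14
State income tax: $2,046.14 × 0.0359 = $73.46
Local income tax: $2,046.14 × 0.0314 = $64.25
Medicare: $2,393.99 × 0.028 = $67.03
Parking fee: $100.45
Medical insurance premium: $70.66
Total deductions = $155.61 + $192.24 + $73.46 + $64.25 + $67.03 + $100.45 + $70.66 = $723.70
Net pay = $2,393.99 − $723.70 = $1,670.29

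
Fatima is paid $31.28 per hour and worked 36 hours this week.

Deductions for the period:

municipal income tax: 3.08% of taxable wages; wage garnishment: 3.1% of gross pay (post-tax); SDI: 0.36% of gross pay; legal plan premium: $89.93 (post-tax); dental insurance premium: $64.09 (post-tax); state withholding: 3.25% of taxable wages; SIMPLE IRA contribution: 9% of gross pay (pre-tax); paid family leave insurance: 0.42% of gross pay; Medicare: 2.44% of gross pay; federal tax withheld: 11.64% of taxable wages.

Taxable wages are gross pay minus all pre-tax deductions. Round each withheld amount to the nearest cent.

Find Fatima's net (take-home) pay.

Gross pay: 36 × $31.28 = $1126.08
SIMPLE IRA contribution: $1126.08 × 0.09 = $101.35
Taxable wages = $1126.08 − $101.35 = $1024.73
Municipal income tax: $1024.73 × 0.0308 = $31.56
State withholding: $1024.73 × 0.0325 = $33.30
Federal tax withheld: $1024.73 × 0.1164 = $119.28
Paid family leave insurance: $1126.08 × 0.0042 = $4.73
Medicare: $1126.08 × 0.0244 = $27.48
SDI: $1126.08 × 0.0036 = $4.05
Legal plan premium: $89.93
Dental insurance premium: $64.09
Wage garnishment: $1126.08 × 0.031 = $34.91
Total deductions = $101.35 + $31.56 + $33.30 + $119.28 + $4.73 + $27.48 + $4.05 + $89.93 + $64.09 + $34.91 = $510.68
Net pay = $1126.08 − $510.68 = $615.40

$615.40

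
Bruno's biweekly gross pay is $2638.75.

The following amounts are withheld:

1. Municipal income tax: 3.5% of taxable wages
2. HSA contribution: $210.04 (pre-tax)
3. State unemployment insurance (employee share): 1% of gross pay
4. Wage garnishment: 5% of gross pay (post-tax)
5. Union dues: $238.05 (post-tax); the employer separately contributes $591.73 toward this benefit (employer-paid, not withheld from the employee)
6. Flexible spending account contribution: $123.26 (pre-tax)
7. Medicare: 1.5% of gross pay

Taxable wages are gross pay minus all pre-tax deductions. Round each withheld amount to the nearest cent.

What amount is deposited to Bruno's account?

$1788.80

HSA contribution: $210.04
Flexible spending account contribution: $123.26
Pre-tax total = $210.04 + $123.26 = $333.30
Taxable wages = $2638.75 − $333.30 = $2305.45
Municipal income tax: $2305.45 × 0.035 = $80.69
Medicare: $2638.75 × 0.015 = $39.58
State unemployment insurance (employee share): $2638.75 × 0.01 = $26.39
Union dues: $238.05
Wage garnishment: $2638.75 × 0.05 = $131.94
(Employer's $591.73 toward union dues is not withheld from the employee.)
Total deductions = $210.04 + $123.26 + $80.69 + $39.58 + $26.39 + $238.05 + $131.94 = $849.95
Net pay = $2638.75 − $849.95 = $1788.80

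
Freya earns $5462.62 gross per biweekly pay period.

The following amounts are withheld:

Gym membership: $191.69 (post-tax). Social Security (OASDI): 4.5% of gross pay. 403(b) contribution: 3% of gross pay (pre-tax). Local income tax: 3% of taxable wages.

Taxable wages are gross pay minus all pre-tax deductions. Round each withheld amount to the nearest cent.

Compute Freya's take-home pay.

403(b) contribution: $5462.62 × 0.03 = $163.88
Taxable wages = $5462.62 − $163.88 = $5298.74
Local income tax: $5298.74 × 0.03 = $158.96
Social Security (OASDI): $5462.62 × 0.045 = $245.82
Gym membership: $191.69
Total deductions = $163.88 + $158.96 + $245.82 + $191.69 = $760.35
Net pay = $5462.62 − $760.35 = $4702.27

$4702.27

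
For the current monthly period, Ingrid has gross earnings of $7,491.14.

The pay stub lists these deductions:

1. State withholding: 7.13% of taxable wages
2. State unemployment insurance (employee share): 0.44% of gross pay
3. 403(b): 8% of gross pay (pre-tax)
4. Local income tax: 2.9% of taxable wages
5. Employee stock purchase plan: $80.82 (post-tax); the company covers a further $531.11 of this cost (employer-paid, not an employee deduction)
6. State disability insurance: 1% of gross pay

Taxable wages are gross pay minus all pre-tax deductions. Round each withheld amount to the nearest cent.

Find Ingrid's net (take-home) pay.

$6,011.91

403(b): $7,491.14 × 0.08 = $599.29
Taxable wages = $7,491.14 − $599.29 = $6,891.85
Local income tax: $6,891.85 × 0.029 = $199.86
State withholding: $6,891.85 × 0.0713 = $491.39
State disability insurance: $7,491.14 × 0.01 = $74.91
State unemployment insurance (employee share): $7,491.14 × 0.0044 = $32.96
Employee stock purchase plan: $80.82
(Employer's $531.11 toward employee stock purchase plan is not withheld from the employee.)
Total deductions = $599.29 + $199.86 + $491.39 + $74.91 + $32.96 + $80.82 = $1,479.23
Net pay = $7,491.14 − $1,479.23 = $6,011.91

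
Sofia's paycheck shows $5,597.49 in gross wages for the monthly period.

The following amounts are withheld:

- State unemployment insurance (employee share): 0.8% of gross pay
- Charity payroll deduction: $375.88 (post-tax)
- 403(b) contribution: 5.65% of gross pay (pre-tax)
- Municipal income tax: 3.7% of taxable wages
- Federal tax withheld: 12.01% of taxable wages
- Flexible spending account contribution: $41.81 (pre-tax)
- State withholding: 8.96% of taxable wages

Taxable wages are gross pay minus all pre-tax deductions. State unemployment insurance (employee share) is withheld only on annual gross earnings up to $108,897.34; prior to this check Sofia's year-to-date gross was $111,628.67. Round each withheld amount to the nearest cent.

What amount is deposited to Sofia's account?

403(b) contribution: $5,597.49 × 0.0565 = $316.26
Flexible spending account contribution: $41.81
Pre-tax total = $316.26 + $41.81 = $358.07
Taxable wages = $5,597.49 − $358.07 = $5,239.42
Municipal income tax: $5,239.42 × 0.037 = $193.86
Federal tax withheld: $5,239.42 × 0.1201 = $629.25
State withholding: $5,239.42 × 0.0896 = $469.45
State unemployment insurance (employee share): annual cap $108,897.34 already reached (YTD $111,628.67), so $0.00
Charity payroll deduction: $375.88
Total deductions = $316.26 + $41.81 + $193.86 + $629.25 + $469.45 + $0.00 + $375.88 = $2,026.51
Net pay = $5,597.49 − $2,026.51 = $3,570.98

$3,570.98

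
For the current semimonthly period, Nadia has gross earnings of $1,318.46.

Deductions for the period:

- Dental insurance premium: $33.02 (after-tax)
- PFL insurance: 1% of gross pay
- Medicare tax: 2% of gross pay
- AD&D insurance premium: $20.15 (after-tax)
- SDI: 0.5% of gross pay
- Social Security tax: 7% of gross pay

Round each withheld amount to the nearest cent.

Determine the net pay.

$1,126.86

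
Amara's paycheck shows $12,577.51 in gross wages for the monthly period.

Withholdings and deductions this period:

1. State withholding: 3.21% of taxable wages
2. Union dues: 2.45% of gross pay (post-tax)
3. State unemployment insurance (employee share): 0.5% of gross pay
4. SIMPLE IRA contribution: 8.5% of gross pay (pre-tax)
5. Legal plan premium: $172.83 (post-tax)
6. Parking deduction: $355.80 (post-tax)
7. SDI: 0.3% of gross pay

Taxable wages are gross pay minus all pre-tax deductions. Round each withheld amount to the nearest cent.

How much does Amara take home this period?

$10,201.60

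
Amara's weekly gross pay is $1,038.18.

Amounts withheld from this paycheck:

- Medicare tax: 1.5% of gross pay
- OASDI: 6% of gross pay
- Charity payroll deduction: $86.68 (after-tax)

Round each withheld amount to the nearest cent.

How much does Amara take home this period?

$873.64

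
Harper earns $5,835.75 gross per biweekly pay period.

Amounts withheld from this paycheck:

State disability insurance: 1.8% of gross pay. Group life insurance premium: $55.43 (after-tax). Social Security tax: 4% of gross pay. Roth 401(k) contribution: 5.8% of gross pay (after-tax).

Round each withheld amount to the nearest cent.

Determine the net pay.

Social Security tax: $5,835.75 × 0.04 = $233.43
State disability insurance: $5,835.75 × 0.018 = $105.04
Roth 401(k) contribution: $5,835.75 × 0.058 = $338.47
Group life insurance premium: $55.43
Total deductions = $233.43 + $105.04 + $338.47 + $55.43 = $732.37
Net pay = $5,835.75 − $732.37 = $5,103.38

$5,103.38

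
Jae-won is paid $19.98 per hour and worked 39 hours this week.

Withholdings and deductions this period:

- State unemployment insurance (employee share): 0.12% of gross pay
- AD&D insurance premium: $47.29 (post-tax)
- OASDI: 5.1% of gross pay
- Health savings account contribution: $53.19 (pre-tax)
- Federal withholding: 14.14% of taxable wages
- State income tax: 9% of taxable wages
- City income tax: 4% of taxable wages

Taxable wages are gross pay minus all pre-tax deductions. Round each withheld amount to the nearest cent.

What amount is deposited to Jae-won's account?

$441.02

Gross pay: 39 × $19.98 = $779.22
Health savings account contribution: $53.19
Taxable wages = $779.22 − $53.19 = $726.03
City income tax: $726.03 × 0.04 = $29.04
State income tax: $726.03 × 0.09 = $65.34
Federal withholding: $726.03 × 0.1414 = $102.66
State unemployment insurance (employee share): $779.22 × 0.0012 = $0.94
OASDI: $779.22 × 0.051 = $39.74
AD&D insurance premium: $47.29
Total deductions = $53.19 + $29.04 + $65.34 + $102.66 + $0.94 + $39.74 + $47.29 = $338.20
Net pay = $779.22 − $338.20 = $441.02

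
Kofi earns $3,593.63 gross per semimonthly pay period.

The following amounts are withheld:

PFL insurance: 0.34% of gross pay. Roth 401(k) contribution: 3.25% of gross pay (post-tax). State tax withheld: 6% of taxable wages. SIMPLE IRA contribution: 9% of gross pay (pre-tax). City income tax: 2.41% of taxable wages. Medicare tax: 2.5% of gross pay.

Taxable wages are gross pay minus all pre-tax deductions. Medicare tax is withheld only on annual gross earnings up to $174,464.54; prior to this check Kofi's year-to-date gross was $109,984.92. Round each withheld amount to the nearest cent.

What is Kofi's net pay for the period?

$2,776.33

SIMPLE IRA contribution: $3,593.63 × 0.09 = $323.43
Taxable wages = $3,593.63 − $323.43 = $3,270.20
City income tax: $3,270.20 × 0.0241 = $78.81
State tax withheld: $3,270.20 × 0.06 = $196.21
PFL insurance: $3,593.63 × 0.0034 = $12.22
Medicare tax: cap not yet reached, full $3,593.63 is subject → $3,593.63 × 0.025 = $89.84
Roth 401(k) contribution: $3,593.63 × 0.0325 = $116.79
Total deductions = $323.43 + $78.81 + $196.21 + $12.22 + $89.84 + $116.79 = $817.30
Net pay = $3,593.63 − $817.30 = $2,776.33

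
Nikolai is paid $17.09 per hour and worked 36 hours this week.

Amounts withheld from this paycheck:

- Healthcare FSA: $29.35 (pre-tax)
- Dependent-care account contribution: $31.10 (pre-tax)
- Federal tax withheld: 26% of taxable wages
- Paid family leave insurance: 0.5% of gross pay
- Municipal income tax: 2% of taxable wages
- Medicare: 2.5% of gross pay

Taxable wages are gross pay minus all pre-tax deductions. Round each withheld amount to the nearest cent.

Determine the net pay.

$380.98

Gross pay: 36 × $17.09 = $615.24
Healthcare FSA: $29.35
Dependent-care account contribution: $31.10
Pre-tax total = $29.35 + $31.10 = $60.45
Taxable wages = $615.24 − $60.45 = $554.79
Federal tax withheld: $554.79 × 0.26 = $144.25
Municipal income tax: $554.79 × 0.02 = $11.10
Medicare: $615.24 × 0.025 = $15.38
Paid family leave insurance: $615.24 × 0.005 = $3.08
Total deductions = $29.35 + $31.10 + $144.25 + $11.10 + $15.38 + $3.08 = $234.26
Net pay = $615.24 − $234.26 = $380.98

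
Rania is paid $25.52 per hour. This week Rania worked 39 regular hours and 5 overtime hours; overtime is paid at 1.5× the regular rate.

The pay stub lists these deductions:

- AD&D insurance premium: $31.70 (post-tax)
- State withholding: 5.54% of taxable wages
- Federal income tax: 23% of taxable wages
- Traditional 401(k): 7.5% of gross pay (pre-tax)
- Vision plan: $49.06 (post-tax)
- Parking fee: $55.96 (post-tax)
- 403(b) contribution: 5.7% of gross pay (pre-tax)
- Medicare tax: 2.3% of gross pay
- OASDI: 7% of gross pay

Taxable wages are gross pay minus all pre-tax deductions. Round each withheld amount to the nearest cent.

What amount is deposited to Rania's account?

Regular pay: 39 × $25.52 = $995.28
Overtime pay: 5 × $25.52 × 1.5 = $191.40
Gross pay = $995.28 + $191.40 = $1,186.68
403(b) contribution: $1,186.68 × 0.057 = $67.64
Traditional 401(k): $1,186.68 × 0.075 = $89.00
Pre-tax total = $67.64 + $89.00 = $156.64
Taxable wages = $1,186.68 − $156.64 = $1,030.04
Federal income tax: $1,030.04 × 0.23 = $236.91
State withholding: $1,030.04 × 0.0554 = $57.06
OASDI: $1,186.68 × 0.07 = $83.07
Medicare tax: $1,186.68 × 0.023 = $27.29
Vision plan: $49.06
Parking fee: $55.96
AD&D insurance premium: $31.70
Total deductions = $67.64 + $89.00 + $236.91 + $57.06 + $83.07 + $27.29 + $49.06 + $55.96 + $31.70 = $697.69
Net pay = $1,186.68 − $697.69 = $488.99

$488.99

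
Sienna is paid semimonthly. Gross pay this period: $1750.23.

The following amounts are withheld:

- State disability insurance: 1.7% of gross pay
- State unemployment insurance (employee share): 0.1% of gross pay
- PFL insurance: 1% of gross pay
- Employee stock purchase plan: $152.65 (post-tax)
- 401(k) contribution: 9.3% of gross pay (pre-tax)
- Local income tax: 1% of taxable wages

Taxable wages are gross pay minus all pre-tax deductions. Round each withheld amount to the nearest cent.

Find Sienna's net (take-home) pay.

401(k) contribution: $1750.23 × 0.093 = $162.77
Taxable wages = $1750.23 − $162.77 = $1587.46
Local income tax: $1587.46 × 0.01 = $15.87
State disability insurance: $1750.23 × 0.017 = $29.75
PFL insurance: $1750.23 × 0.01 = $17.50
State unemployment insurance (employee share): $1750.23 × 0.001 = $1.75
Employee stock purchase plan: $152.65
Total deductions = $162.77 + $15.87 + $29.75 + $17.50 + $1.75 + $152.65 = $380.29
Net pay = $1750.23 − $380.29 = $1369.94

$1369.94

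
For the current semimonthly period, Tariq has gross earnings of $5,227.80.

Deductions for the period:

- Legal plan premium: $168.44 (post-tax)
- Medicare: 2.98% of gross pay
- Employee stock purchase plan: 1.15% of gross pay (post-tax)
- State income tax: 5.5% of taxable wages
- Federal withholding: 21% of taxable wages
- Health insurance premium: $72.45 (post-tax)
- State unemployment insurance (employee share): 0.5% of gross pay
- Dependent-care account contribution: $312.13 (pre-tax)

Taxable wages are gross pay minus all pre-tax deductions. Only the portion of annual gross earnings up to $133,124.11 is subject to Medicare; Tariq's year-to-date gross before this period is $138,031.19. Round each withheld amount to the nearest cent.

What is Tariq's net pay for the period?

$3,285.87

Dependent-care account contribution: $312.13
Taxable wages = $5,227.80 − $312.13 = $4,915.67
Federal withholding: $4,915.67 × 0.21 = $1,032.29
State income tax: $4,915.67 × 0.055 = $270.36
Medicare: annual cap $133,124.11 already reached (YTD $138,031.19), so $0.00
State unemployment insurance (employee share): $5,227.80 × 0.005 = $26.14
Employee stock purchase plan: $5,227.80 × 0.0115 = $60.12
Health insurance premium: $72.45
Legal plan premium: $168.44
Total deductions = $312.13 + $1,032.29 + $270.36 + $0.00 + $26.14 + $60.12 + $72.45 + $168.44 = $1,941.93
Net pay = $5,227.80 − $1,941.93 = $3,285.87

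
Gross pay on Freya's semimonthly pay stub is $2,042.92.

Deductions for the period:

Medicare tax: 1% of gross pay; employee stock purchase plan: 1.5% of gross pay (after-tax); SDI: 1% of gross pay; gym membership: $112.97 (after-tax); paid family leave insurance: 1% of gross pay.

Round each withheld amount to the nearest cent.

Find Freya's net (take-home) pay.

$1,838.02

Medicare tax: $2,042.92 × 0.01 = $20.43
Paid family leave insurance: $2,042.92 × 0.01 = $20.43
SDI: $2,042.92 × 0.01 = $20.43
Gym membership: $112.97
Employee stock purchase plan: $2,042.92 × 0.015 = $30.64
Total deductions = $20.43 + $20.43 + $20.43 + $112.97 + $30.64 = $204.90
Net pay = $2,042.92 − $204.90 = $1,838.02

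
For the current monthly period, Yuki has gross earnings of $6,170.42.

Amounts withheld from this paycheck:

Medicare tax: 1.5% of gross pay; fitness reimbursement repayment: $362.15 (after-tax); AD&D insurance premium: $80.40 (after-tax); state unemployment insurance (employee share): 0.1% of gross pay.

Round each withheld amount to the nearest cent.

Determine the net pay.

$5,629.14

Medicare tax: $6,170.42 × 0.015 = $92.56
State unemployment insurance (employee share): $6,170.42 × 0.001 = $6.17
Fitness reimbursement repayment: $362.15
AD&D insurance premium: $80.40
Total deductions = $92.56 + $6.17 + $362.15 + $80.40 = $541.28
Net pay = $6,170.42 − $541.28 = $5,629.14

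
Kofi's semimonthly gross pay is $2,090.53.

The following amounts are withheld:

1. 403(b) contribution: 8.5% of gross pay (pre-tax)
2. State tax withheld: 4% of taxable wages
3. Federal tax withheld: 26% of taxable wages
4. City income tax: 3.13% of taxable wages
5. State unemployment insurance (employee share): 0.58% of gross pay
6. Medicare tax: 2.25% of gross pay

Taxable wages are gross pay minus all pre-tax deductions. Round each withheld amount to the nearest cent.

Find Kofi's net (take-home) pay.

$1,219.94

403(b) contribution: $2,090.53 × 0.085 = $177.70
Taxable wages = $2,090.53 − $177.70 = $1,912.83
City income tax: $1,912.83 × 0.0313 = $59.87
Federal tax withheld: $1,912.83 × 0.26 = $497.34
State tax withheld: $1,912.83 × 0.04 = $76.51
State unemployment insurance (employee share): $2,090.53 × 0.0058 = $12.13
Medicare tax: $2,090.53 × 0.0225 = $47.04
Total deductions = $177.70 + $59.87 + $497.34 + $76.51 + $12.13 + $47.04 = $870.59
Net pay = $2,090.53 − $870.59 = $1,219.94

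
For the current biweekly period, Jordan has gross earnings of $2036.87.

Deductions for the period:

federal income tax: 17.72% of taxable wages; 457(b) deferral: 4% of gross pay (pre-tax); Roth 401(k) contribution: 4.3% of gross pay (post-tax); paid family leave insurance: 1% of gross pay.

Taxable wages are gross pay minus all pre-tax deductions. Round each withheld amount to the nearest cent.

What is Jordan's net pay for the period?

457(b) deferral: $2036.87 × 0.04 = $81.47
Taxable wages = $2036.87 − $81.47 = $1955.40
Federal income tax: $1955.40 × 0.1772 = $346.50
Paid family leave insurance: $2036.87 × 0.01 = $20.37
Roth 401(k) contribution: $2036.87 × 0.043 = $87.59
Total deductions = $81.47 + $346.50 + $20.37 + $87.59 = $535.93
Net pay = $2036.87 − $535.93 = $1500.94

$1500.94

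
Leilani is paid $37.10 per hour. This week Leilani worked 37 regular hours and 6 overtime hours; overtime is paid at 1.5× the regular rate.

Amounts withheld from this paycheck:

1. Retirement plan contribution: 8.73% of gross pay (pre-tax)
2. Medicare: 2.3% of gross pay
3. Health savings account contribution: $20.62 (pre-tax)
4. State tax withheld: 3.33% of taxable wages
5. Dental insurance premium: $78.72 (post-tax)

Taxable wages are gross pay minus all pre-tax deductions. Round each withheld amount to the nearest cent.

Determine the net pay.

$1,367.84

Regular pay: 37 × $37.10 = $1,372.70
Overtime pay: 6 × $37.10 × 1.5 = $333.90
Gross pay = $1,372.70 + $333.90 = $1,706.60
Retirement plan contribution: $1,706.60 × 0.0873 = $148.99
Health savings account contribution: $20.62
Pre-tax total = $148.99 + $20.62 = $169.61
Taxable wages = $1,706.60 − $169.61 = $1,536.99
State tax withheld: $1,536.99 × 0.0333 = $51.18
Medicare: $1,706.60 × 0.023 = $39.25
Dental insurance premium: $78.72
Total deductions = $148.99 + $20.62 + $51.18 + $39.25 + $78.72 = $338.76
Net pay = $1,706.60 − $338.76 = $1,367.84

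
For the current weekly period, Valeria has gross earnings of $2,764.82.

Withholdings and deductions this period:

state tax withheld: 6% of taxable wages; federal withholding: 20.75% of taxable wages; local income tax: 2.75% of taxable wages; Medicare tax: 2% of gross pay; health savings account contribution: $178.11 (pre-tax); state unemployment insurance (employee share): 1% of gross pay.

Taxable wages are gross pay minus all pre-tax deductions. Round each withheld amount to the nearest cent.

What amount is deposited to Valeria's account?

$1,740.69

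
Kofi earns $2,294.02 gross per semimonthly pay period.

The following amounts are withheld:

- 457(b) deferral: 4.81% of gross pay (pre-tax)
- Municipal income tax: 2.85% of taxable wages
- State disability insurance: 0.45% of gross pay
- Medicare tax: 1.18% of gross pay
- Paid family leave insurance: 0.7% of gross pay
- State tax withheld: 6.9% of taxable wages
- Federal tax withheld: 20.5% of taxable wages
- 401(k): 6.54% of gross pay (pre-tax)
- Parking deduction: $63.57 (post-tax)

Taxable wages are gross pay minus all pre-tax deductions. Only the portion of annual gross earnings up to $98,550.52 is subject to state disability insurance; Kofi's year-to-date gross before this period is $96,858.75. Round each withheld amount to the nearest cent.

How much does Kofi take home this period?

401(k): $2,294.02 × 0.0654 = $150.03
457(b) deferral: $2,294.02 × 0.0481 = $110.34
Pre-tax total = $150.03 + $110.34 = $260.37
Taxable wages = $2,294.02 − $260.37 = $2,033.65
Municipal income tax: $2,033.65 × 0.0285 = $57.96
State tax withheld: $2,033.65 × 0.069 = $140.32
Federal tax withheld: $2,033.65 × 0.205 = $416.90
Medicare tax: $2,294.02 × 0.0118 = $27.07
State disability insurance: only $98,550.52 − $96,858.75 = $1,691.77 of this check is subject → $1,691.77 × 0.0045 = $7.61
Paid family leave insurance: $2,294.02 × 0.007 = $16.06
Parking deduction: $63.57
Total deductions = $150.03 + $110.34 + $57.96 + $140.32 + $416.90 + $27.07 + $7.61 + $16.06 + $63.57 = $989.86
Net pay = $2,294.02 − $989.86 = $1,304.16

$1,304.16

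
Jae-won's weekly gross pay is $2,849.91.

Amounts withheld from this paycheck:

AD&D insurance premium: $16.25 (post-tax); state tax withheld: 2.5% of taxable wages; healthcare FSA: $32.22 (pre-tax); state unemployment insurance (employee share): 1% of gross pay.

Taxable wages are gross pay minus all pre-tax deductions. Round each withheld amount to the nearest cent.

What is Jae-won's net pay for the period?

$2,702.50

Healthcare FSA: $32.22
Taxable wages = $2,849.91 − $32.22 = $2,817.69
State tax withheld: $2,817.69 × 0.025 = $70.44
State unemployment insurance (employee share): $2,849.91 × 0.01 = $28.50
AD&D insurance premium: $16.25
Total deductions = $32.22 + $70.44 + $28.50 + $16.25 = $147.41
Net pay = $2,849.91 − $147.41 = $2,702.50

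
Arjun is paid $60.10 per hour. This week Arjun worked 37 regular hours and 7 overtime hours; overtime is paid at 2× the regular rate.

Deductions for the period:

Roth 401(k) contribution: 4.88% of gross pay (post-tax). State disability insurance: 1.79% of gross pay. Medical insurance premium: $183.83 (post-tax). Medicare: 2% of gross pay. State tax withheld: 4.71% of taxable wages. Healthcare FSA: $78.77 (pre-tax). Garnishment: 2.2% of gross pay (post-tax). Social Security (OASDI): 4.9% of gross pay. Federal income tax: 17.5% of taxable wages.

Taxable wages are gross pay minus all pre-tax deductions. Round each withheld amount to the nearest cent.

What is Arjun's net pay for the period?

Regular pay: 37 × $60.10 = $2,223.70
Overtime pay: 7 × $60.10 × 2 = $841.40
Gross pay = $2,223.70 + $841.40 = $3,065.10
Healthcare FSA: $78.77
Taxable wages = $3,065.10 − $78.77 = $2,986.33
State tax withheld: $2,986.33 × 0.0471 = $140.66
Federal income tax: $2,986.33 × 0.175 = $522.61
Medicare: $3,065.10 × 0.02 = $61.30
State disability insurance: $3,065.10 × 0.0179 = $54.87
Social Security (OASDI): $3,065.10 × 0.049 = $150.19
Garnishment: $3,065.10 × 0.022 = $67.43
Roth 401(k) contribution: $3,065.10 × 0.0488 = $149.58
Medical insurance premium: $183.83
Total deductions = $78.77 + $140.66 + $522.61 + $61.30 + $54.87 + $150.19 + $67.43 + $149.58 + $183.83 = $1,409.24
Net pay = $3,065.10 − $1,409.24 = $1,655.86

$1,655.86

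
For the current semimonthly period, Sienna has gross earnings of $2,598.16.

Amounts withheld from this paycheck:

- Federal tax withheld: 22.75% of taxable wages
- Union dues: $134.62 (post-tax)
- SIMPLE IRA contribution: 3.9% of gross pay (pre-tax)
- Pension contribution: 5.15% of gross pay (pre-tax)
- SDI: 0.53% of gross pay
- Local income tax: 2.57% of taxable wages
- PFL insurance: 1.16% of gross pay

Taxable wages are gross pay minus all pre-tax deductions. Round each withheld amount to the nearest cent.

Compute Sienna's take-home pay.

SIMPLE IRA contribution: $2,598.16 × 0.039 = $101.33
Pension contribution: $2,598.16 × 0.0515 = $133.81
Pre-tax total = $101.33 + $133.81 = $235.14
Taxable wages = $2,598.16 − $235.14 = $2,363.02
Federal tax withheld: $2,363.02 × 0.2275 = $537.59
Local income tax: $2,363.02 × 0.0257 = $60.73
SDI: $2,598.16 × 0.0053 = $13.77
PFL insurance: $2,598.16 × 0.0116 = $30.14
Union dues: $134.62
Total deductions = $101.33 + $133.81 + $537.59 + $60.73 + $13.77 + $30.14 + $134.62 = $1,011.99
Net pay = $2,598.16 − $1,011.99 = $1,586.17

$1,586.17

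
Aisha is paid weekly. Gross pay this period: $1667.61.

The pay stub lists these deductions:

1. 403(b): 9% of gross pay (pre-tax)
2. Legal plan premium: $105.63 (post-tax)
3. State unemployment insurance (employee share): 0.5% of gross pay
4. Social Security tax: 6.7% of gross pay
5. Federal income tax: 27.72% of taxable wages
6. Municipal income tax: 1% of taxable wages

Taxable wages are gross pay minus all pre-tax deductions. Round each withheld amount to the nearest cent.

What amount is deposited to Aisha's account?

403(b): $1667.61 × 0.09 = $150.08
Taxable wages = $1667.61 − $150.08 = $1517.53
Municipal income tax: $1517.53 × 0.01 = $15.18
Federal income tax: $1517.53 × 0.2772 = $420.66
Social Security tax: $1667.61 × 0.067 = $111.73
State unemployment insurance (employee share): $1667.61 × 0.005 = $8.34
Legal plan premium: $105.63
Total deductions = $150.08 + $15.18 + $420.66 + $111.73 + $8.34 + $105.63 = $811.62
Net pay = $1667.61 − $811.62 = $855.99

$855.99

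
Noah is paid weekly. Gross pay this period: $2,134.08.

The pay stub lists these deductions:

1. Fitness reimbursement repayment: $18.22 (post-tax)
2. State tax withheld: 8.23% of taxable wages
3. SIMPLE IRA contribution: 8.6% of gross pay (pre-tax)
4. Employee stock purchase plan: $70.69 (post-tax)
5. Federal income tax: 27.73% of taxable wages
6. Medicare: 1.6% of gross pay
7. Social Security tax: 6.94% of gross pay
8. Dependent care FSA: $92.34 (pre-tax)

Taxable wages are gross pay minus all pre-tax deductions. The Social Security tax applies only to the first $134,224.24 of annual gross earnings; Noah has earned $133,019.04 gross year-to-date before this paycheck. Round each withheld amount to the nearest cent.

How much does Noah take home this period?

$983.30

SIMPLE IRA contribution: $2,134.08 × 0.086 = $183.53
Dependent care FSA: $92.34
Pre-tax total = $183.53 + $92.34 = $275.87
Taxable wages = $2,134.08 − $275.87 = $1,858.21
Federal income tax: $1,858.21 × 0.2773 = $515.28
State tax withheld: $1,858.21 × 0.0823 = $152.93
Social Security tax: only $134,224.24 − $133,019.04 = $1,205.20 of this check is subject → $1,205.20 × 0.0694 = $83.64
Medicare: $2,134.08 × 0.016 = $34.15
Employee stock purchase plan: $70.69
Fitness reimbursement repayment: $18.22
Total deductions = $183.53 + $92.34 + $515.28 + $152.93 + $83.64 + $34.15 + $70.69 + $18.22 = $1,150.78
Net pay = $2,134.08 − $1,150.78 = $983.30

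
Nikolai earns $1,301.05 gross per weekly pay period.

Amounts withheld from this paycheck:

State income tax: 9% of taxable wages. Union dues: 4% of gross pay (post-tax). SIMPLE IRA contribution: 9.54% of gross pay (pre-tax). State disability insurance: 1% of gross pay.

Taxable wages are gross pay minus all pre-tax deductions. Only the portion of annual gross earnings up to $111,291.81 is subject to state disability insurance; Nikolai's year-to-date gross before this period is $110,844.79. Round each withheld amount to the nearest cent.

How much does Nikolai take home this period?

SIMPLE IRA contribution: $1,301.05 × 0.0954 = $124.12
Taxable wages = $1,301.05 − $124.12 = $1,176.93
State income tax: $1,176.93 × 0.09 = $105.92
State disability insurance: only $111,291.81 − $110,844.79 = $447.02 of this check is subject → $447.02 × 0.01 = $4.47
Union dues: $1,301.05 × 0.04 = $52.04
Total deductions = $124.12 + $105.92 + $4.47 + $52.04 = $286.55
Net pay = $1,301.05 − $286.55 = $1,014.50

$1,014.50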